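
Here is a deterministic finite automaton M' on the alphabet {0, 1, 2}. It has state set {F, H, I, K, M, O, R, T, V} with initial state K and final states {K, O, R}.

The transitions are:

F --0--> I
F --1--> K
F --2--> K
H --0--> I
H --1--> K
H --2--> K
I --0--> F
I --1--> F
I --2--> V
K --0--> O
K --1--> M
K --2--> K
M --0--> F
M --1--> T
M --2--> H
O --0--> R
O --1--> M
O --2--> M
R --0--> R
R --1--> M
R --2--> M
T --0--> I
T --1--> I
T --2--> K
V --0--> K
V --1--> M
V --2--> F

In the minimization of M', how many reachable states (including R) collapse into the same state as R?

Start with accepting vs non-accepting: {K,O,R} | {F,H,I,M,T,V}.
On input 2, block {K,O,R} splits into {O,R} and {K}.
Split {F,H,I,M,T,V} by δ(·,0) → {F,H,I,M,T} and {V}.
On input 1, block {F,H,I,M,T} splits into {I,M,T} and {F,H}.
Refine {I,M,T} on symbol 0: members go to different blocks, giving {I,M} and {T}.
Refine {I,M} on symbol 1: members go to different blocks, giving {M} and {I}.
No further refinement is possible. Final partition (7 blocks): {O,R} | {M} | {K} | {V} | {F,H} | {T} | {I}.
The equivalence class containing R is {O,R}, of size 2.

2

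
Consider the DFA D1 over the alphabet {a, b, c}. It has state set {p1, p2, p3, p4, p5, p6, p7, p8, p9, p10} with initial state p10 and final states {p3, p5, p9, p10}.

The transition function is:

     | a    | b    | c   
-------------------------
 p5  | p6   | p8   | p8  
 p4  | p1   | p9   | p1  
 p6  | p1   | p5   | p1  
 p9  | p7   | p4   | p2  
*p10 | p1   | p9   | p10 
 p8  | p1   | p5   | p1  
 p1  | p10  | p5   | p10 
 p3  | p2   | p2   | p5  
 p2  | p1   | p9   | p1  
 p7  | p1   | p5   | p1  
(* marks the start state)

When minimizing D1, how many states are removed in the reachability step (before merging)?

1

Starting at p10 and following transitions, the reachable set is {p1, p2, p4, p5, p6, p7, p8, p9, p10}. That leaves p3 unreachable — 1 in total.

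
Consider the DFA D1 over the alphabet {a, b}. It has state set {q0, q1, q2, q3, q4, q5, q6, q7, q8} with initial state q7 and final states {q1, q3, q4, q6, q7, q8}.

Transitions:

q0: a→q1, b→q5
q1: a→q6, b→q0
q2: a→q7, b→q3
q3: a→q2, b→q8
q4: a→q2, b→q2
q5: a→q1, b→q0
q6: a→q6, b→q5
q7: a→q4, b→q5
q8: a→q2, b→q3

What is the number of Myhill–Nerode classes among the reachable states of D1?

6

Initial partition by acceptance: {q1,q3,q4,q6,q7,q8} | {q0,q2,q5}.
Refine {q1,q3,q4,q6,q7,q8} on symbol a: members go to different blocks, giving {q1,q6,q7} and {q3,q4,q8}.
Split {q1,q6,q7} by δ(·,a) → {q1,q6} and {q7}.
On input a, block {q0,q2,q5} splits into {q0,q5} and {q2}.
On input b, block {q3,q4,q8} splits into {q3,q8} and {q4}.
The partition is now stable with 6 blocks: {q1,q6} | {q0,q5} | {q3,q8} | {q7} | {q2} | {q4}.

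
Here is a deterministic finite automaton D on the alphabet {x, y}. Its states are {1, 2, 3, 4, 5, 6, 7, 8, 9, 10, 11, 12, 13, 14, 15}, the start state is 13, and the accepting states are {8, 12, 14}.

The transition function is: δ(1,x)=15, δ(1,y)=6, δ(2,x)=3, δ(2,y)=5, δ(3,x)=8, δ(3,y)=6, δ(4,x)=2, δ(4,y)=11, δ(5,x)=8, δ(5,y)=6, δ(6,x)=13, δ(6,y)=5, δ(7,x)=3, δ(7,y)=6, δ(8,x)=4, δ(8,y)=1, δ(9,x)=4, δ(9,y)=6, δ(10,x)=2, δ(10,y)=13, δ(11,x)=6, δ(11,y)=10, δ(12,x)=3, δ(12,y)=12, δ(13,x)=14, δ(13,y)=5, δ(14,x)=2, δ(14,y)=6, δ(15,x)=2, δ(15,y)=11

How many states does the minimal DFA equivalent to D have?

Reachable states from the start: {1,2,3,4,5,6,8,10,11,13,14,15}. Unreachable: {7,9,12} — drop them.
Initial partition by acceptance: {8,14} | {1,2,3,4,5,6,10,11,13,15}.
Refine {1,2,3,4,5,6,10,11,13,15} on symbol x: members go to different blocks, giving {1,2,4,6,10,11,15} and {3,5,13}.
On input x, block {1,2,4,6,10,11,15} splits into {1,4,10,11,15} and {2,6}.
Split {8,14} by δ(·,x) → {8} and {14}.
On input x, block {1,4,10,11,15} splits into {4,10,11,15} and {1}.
Refine {4,10,11,15} on symbol y: members go to different blocks, giving {4,11,15} and {10}.
Split {4,11,15} by δ(·,y) → {4,15} and {11}.
On input x, block {3,5,13} splits into {3,5} and {13}.
Refine {2,6} on symbol x: members go to different blocks, giving {2} and {6}.
Stable partition: {8} | {4,15} | {3,5} | {2} | {14} | {1} | {10} | {11} | {13} | {6} — 10 equivalence classes.

10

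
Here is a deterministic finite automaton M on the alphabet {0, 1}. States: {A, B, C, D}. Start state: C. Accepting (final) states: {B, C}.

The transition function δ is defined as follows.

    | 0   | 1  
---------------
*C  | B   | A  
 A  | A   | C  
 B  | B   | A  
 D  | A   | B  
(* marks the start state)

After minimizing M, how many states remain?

2

Reachable states from the start: {A,B,C}. Unreachable: {D} — drop them.
Initial partition by acceptance: {B,C} | {A}.
The partition is now stable with 2 blocks: {B,C} | {A}.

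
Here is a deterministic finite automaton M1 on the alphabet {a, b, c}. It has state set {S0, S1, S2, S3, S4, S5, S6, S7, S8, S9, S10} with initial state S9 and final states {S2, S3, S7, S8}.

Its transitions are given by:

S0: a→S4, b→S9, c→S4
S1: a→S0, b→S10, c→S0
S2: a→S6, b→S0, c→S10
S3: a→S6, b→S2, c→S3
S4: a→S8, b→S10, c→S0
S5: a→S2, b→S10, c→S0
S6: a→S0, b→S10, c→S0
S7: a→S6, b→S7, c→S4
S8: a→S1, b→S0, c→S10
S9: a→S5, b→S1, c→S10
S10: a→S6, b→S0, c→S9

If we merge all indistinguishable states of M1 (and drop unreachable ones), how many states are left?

States {S3,S7} cannot be reached from the start state, so discard them.
Initial partition by acceptance: {S2,S8} | {S0,S1,S4,S5,S6,S9,S10}.
Split {S0,S1,S4,S5,S6,S9,S10} by δ(·,a) → {S0,S1,S6,S9,S10} and {S4,S5}.
Split {S0,S1,S6,S9,S10} by δ(·,a) → {S1,S6,S10} and {S0,S9}.
On input a, block {S1,S6,S10} splits into {S1,S6} and {S10}.
On input b, block {S0,S9} splits into {S0} and {S9}.
Stable partition: {S2,S8} | {S1,S6} | {S4,S5} | {S0} | {S10} | {S9} — 6 equivalence classes.

6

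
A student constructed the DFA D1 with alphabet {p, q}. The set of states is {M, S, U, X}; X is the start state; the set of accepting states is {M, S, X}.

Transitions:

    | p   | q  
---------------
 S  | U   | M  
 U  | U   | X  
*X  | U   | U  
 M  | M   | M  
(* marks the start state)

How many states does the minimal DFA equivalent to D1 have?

2

States {M,S} cannot be reached from the start state, so discard them.
Initial partition by acceptance: {X} | {U}.
No further refinement is possible. Final partition (2 blocks): {X} | {U}.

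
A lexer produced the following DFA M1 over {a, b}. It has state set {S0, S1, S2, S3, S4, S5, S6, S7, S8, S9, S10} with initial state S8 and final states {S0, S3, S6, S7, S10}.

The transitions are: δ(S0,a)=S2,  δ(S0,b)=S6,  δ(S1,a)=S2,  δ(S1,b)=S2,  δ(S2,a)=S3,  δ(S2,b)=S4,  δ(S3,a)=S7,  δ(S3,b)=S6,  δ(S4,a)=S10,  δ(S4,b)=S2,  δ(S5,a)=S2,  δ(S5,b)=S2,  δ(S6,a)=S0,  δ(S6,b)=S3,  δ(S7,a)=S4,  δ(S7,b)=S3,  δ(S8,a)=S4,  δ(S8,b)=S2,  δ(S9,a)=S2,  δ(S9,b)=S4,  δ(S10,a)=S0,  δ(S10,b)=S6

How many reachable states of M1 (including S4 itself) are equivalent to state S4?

2

States {S1,S5,S9} cannot be reached from the start state, so discard them.
Start with accepting vs non-accepting: {S0,S3,S6,S7,S10} | {S2,S4,S8}.
Split {S0,S3,S6,S7,S10} by δ(·,a) → {S3,S6,S10} and {S0,S7}.
Split {S2,S4,S8} by δ(·,a) → {S2,S4} and {S8}.
Stable partition: {S3,S6,S10} | {S2,S4} | {S0,S7} | {S8} — 4 equivalence classes.
State S4 belongs to the block {S2,S4}, which has 2 states.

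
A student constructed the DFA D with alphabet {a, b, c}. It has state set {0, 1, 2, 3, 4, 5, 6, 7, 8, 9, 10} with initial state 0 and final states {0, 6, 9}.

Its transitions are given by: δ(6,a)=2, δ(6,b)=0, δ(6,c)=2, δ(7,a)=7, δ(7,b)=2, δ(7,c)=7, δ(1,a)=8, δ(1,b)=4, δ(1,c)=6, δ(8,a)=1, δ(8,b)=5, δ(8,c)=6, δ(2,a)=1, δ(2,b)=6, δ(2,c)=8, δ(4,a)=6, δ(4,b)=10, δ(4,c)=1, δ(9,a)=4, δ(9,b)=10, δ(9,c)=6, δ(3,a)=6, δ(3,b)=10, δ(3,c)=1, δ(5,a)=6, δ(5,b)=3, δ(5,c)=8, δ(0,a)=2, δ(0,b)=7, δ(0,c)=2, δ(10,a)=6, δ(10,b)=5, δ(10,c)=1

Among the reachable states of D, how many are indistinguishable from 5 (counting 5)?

First remove the unreachable states {9}; 10 states remain.
Initial partition by acceptance: {0,6} | {1,2,3,4,5,7,8,10}.
Split {0,6} by δ(·,b) → {0} and {6}.
Refine {1,2,3,4,5,7,8,10} on symbol a: members go to different blocks, giving {1,2,7,8} and {3,4,5,10}.
Split {1,2,7,8} by δ(·,b) → {1,8} and {2} and {7}.
Stable partition: {0} | {1,8} | {6} | {3,4,5,10} | {2} | {7} — 6 equivalence classes.
State 5 belongs to the block {3,4,5,10}, which has 4 states.

4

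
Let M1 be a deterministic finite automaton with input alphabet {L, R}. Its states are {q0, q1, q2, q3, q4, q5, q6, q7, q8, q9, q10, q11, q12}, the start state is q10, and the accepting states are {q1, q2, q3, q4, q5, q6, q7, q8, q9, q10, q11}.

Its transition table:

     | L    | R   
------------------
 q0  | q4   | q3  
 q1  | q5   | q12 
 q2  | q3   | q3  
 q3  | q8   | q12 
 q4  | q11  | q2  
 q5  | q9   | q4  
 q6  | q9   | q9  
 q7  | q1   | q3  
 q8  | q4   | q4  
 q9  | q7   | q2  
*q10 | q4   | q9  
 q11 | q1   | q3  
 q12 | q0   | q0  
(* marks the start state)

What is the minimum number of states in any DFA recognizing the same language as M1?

6

States {q6} cannot be reached from the start state, so discard them.
Initial partition by acceptance: {q1,q2,q3,q4,q5,q7,q8,q9,q10,q11} | {q0,q12}.
On input R, block {q1,q2,q3,q4,q5,q7,q8,q9,q10,q11} splits into {q2,q4,q5,q7,q8,q9,q10,q11} and {q1,q3}.
Split {q2,q4,q5,q7,q8,q9,q10,q11} by δ(·,L) → {q4,q5,q8,q9,q10} and {q2,q7,q11}.
On input L, block {q4,q5,q8,q9,q10} splits into {q5,q8,q10} and {q4,q9}.
On input L, block {q0,q12} splits into {q0} and {q12}.
No further refinement is possible. Final partition (6 blocks): {q5,q8,q10} | {q0} | {q1,q3} | {q2,q7,q11} | {q4,q9} | {q12}.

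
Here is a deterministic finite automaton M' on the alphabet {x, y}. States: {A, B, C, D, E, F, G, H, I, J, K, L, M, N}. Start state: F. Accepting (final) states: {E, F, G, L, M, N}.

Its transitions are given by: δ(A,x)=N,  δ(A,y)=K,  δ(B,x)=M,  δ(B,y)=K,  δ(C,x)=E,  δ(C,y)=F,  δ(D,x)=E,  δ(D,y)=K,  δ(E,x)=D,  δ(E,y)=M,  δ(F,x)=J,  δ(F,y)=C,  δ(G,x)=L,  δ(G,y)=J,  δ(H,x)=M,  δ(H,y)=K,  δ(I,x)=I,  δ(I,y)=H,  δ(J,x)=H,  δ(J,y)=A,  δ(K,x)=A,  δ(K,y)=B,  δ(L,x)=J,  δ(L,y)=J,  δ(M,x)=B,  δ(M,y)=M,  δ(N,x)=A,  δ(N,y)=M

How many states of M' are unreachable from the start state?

3

Starting at F and following transitions, the reachable set is {A, B, C, D, E, F, H, J, K, M, N}. That leaves G, I, L unreachable — 3 in total.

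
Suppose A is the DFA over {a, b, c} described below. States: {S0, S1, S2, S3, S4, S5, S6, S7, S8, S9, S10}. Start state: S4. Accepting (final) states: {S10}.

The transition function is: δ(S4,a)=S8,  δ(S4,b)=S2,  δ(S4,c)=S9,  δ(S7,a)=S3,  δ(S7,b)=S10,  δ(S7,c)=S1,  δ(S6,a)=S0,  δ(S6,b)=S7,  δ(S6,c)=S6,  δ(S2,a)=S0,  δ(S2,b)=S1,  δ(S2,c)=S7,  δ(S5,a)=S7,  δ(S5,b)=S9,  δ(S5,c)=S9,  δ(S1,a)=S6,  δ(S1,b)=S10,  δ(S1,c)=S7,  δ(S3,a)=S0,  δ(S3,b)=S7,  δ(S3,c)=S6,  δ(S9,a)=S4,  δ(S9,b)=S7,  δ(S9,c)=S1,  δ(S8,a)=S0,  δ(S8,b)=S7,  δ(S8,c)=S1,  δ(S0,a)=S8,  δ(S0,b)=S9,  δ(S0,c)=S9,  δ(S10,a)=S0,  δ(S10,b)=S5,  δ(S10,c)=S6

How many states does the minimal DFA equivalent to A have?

Every state is reachable, so we keep all 11.
Start with accepting vs non-accepting: {S10} | {S0,S1,S2,S3,S4,S5,S6,S7,S8,S9}.
Refine {S0,S1,S2,S3,S4,S5,S6,S7,S8,S9} on symbol b: members go to different blocks, giving {S0,S2,S3,S4,S5,S6,S8,S9} and {S1,S7}.
Split {S0,S2,S3,S4,S5,S6,S8,S9} by δ(·,a) → {S0,S2,S3,S4,S6,S8,S9} and {S5}.
On input b, block {S0,S2,S3,S4,S6,S8,S9} splits into {S2,S3,S6,S8,S9} and {S0,S4}.
On input c, block {S2,S3,S6,S8,S9} splits into {S2,S8,S9} and {S3,S6}.
The partition is now stable with 6 blocks: {S10} | {S2,S8,S9} | {S1,S7} | {S5} | {S0,S4} | {S3,S6}.

6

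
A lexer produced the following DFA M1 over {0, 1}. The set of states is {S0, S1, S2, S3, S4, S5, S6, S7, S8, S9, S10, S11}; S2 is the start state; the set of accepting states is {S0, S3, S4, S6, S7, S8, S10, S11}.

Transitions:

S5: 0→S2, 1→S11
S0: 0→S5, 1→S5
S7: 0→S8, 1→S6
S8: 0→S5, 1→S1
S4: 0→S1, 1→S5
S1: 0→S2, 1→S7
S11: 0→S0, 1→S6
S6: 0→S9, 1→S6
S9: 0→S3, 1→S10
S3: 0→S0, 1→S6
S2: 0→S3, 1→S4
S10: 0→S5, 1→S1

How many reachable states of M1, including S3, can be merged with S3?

3

All states are reachable from the start state.
Initial partition by acceptance: {S0,S3,S4,S6,S7,S8,S10,S11} | {S1,S2,S5,S9}.
Split {S0,S3,S4,S6,S7,S8,S10,S11} by δ(·,0) → {S0,S4,S6,S8,S10} and {S3,S7,S11}.
Split {S0,S4,S6,S8,S10} by δ(·,1) → {S0,S4,S8,S10} and {S6}.
On input 0, block {S1,S2,S5,S9} splits into {S1,S5} and {S2,S9}.
The partition is now stable with 5 blocks: {S0,S4,S8,S10} | {S1,S5} | {S3,S7,S11} | {S6} | {S2,S9}.
The equivalence class containing S3 is {S3,S7,S11}, of size 3.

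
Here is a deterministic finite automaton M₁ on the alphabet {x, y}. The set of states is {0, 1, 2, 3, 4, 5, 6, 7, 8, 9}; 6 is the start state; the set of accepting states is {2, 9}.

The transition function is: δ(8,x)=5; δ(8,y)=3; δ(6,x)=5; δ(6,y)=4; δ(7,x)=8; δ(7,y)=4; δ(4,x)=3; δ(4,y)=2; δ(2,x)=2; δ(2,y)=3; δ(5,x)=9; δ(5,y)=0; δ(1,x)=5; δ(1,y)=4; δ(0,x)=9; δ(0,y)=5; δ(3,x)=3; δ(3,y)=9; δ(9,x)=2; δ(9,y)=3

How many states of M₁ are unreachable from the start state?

3

BFS from 6 reaches {0, 2, 3, 4, 5, 6, 9}; the 3 state(s) 1, 7, 8 are never visited.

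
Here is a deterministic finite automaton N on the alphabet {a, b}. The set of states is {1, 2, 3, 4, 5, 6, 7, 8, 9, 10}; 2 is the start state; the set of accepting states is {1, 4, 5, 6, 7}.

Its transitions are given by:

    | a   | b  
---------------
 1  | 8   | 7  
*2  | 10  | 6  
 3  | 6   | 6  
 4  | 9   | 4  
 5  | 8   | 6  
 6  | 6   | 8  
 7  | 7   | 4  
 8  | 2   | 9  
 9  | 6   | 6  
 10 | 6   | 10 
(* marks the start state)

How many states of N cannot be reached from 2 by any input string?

5

No path from 2 leads to 1, 3, 4, 5, 7; the other 5 states are all reachable.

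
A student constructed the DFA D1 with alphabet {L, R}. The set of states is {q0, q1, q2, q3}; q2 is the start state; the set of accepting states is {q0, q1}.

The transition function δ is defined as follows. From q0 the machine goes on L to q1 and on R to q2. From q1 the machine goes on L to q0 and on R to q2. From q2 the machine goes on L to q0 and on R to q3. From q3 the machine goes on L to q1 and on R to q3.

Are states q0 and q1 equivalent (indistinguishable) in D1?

Yes

All states are reachable from the start state.
Initial partition by acceptance: {q0,q1} | {q2,q3}.
No further refinement is possible. Final partition (2 blocks): {q0,q1} | {q2,q3}.
q0 and q1 lie in the same block of the stable partition, so they are equivalent — no string distinguishes them.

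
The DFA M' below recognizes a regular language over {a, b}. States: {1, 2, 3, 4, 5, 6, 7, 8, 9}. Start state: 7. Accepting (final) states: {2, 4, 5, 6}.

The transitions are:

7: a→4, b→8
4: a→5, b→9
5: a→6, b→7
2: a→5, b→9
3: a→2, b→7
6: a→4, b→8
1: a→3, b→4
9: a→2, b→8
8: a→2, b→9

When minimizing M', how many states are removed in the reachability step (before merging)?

Starting at 7 and following transitions, the reachable set is {2, 4, 5, 6, 7, 8, 9}. That leaves 1, 3 unreachable — 2 in total.

2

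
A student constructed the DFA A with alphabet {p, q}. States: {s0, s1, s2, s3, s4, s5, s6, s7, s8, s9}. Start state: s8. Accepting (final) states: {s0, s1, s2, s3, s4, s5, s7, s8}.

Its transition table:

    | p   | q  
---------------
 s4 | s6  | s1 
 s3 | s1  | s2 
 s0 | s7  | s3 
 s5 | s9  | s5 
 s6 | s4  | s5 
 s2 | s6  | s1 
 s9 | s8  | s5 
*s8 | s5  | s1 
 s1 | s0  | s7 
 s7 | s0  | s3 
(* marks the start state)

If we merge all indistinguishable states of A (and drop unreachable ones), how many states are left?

Every state is reachable, so we keep all 10.
Start with accepting vs non-accepting: {s0,s1,s2,s3,s4,s5,s7,s8} | {s6,s9}.
Split {s0,s1,s2,s3,s4,s5,s7,s8} by δ(·,p) → {s0,s1,s3,s7,s8} and {s2,s4,s5}.
On input p, block {s0,s1,s3,s7,s8} splits into {s0,s1,s3,s7} and {s8}.
Split {s0,s1,s3,s7} by δ(·,q) → {s0,s1,s7} and {s3}.
Split {s0,s1,s7} by δ(·,q) → {s0,s7} and {s1}.
Refine {s6,s9} on symbol p: members go to different blocks, giving {s6} and {s9}.
On input p, block {s2,s4,s5} splits into {s2,s4} and {s5}.
No further refinement is possible. Final partition (8 blocks): {s0,s7} | {s6} | {s2,s4} | {s8} | {s3} | {s1} | {s9} | {s5}.

8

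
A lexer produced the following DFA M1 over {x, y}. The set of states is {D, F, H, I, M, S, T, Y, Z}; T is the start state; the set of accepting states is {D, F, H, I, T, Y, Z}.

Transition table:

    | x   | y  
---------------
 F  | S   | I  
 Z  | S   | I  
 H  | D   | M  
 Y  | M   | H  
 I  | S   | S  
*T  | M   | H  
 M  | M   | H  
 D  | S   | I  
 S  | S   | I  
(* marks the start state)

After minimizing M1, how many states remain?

6

First remove the unreachable states {F,Y,Z}; 6 states remain.
Start with accepting vs non-accepting: {D,H,I,T} | {M,S}.
On input x, block {D,H,I,T} splits into {D,I,T} and {H}.
On input y, block {D,I,T} splits into {T} and {I} and {D}.
On input y, block {M,S} splits into {S} and {M}.
Stable partition: {T} | {S} | {H} | {I} | {D} | {M} — 6 equivalence classes.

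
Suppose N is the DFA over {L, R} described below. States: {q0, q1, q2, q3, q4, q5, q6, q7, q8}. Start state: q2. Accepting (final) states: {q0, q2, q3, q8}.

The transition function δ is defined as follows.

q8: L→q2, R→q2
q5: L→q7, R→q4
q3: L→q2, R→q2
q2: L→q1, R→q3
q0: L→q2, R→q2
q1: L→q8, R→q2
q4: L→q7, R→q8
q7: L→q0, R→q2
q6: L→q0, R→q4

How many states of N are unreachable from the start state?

5

No path from q2 leads to q0, q4, q5, q6, q7; the other 4 states are all reachable.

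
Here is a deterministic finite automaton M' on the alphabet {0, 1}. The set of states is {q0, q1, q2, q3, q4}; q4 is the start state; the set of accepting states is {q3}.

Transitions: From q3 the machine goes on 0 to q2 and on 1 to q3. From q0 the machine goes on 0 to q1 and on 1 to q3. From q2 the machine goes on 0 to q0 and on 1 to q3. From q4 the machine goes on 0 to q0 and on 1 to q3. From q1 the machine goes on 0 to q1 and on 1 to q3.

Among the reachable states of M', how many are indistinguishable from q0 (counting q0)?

4

Every state is reachable, so we keep all 5.
Start with accepting vs non-accepting: {q3} | {q0,q1,q2,q4}.
Stable partition: {q3} | {q0,q1,q2,q4} — 2 equivalence classes.
State q0 belongs to the block {q0,q1,q2,q4}, which has 4 states.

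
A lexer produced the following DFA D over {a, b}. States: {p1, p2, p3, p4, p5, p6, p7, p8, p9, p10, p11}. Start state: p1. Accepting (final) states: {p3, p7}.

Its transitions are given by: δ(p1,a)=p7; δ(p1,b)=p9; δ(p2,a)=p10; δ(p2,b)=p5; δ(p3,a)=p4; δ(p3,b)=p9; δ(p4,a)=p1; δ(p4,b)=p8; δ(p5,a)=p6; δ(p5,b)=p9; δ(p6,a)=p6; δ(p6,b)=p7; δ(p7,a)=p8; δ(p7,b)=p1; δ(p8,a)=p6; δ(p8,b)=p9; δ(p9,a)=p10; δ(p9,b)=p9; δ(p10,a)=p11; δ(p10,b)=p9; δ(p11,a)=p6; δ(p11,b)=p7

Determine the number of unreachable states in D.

4

No path from p1 leads to p2, p3, p4, p5; the other 7 states are all reachable.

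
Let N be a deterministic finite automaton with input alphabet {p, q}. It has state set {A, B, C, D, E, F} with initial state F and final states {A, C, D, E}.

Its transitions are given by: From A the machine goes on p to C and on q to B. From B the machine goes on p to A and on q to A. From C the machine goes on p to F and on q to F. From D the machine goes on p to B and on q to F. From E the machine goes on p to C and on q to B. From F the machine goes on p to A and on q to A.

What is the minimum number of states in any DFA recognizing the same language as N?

States {D,E} cannot be reached from the start state, so discard them.
P0 = {A,C} | {B,F}.
On input p, block {A,C} splits into {A} and {C}.
No further refinement is possible. Final partition (3 blocks): {A} | {B,F} | {C}.

3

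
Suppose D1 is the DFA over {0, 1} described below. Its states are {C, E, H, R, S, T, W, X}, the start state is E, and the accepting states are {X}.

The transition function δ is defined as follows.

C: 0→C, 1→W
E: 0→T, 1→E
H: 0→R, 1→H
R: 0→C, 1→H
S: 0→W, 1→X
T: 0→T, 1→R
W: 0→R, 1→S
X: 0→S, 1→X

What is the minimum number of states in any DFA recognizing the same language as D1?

8

Every state is reachable, so we keep all 8.
Start with accepting vs non-accepting: {X} | {C,E,H,R,S,T,W}.
On input 1, block {C,E,H,R,S,T,W} splits into {C,E,H,R,T,W} and {S}.
Split {C,E,H,R,T,W} by δ(·,1) → {C,E,H,R,T} and {W}.
Split {C,E,H,R,T} by δ(·,1) → {E,H,R,T} and {C}.
Refine {E,H,R,T} on symbol 0: members go to different blocks, giving {E,H,T} and {R}.
Split {E,H,T} by δ(·,0) → {E,T} and {H}.
Refine {E,T} on symbol 1: members go to different blocks, giving {T} and {E}.
Stable partition: {X} | {T} | {S} | {W} | {C} | {R} | {H} | {E} — 8 equivalence classes.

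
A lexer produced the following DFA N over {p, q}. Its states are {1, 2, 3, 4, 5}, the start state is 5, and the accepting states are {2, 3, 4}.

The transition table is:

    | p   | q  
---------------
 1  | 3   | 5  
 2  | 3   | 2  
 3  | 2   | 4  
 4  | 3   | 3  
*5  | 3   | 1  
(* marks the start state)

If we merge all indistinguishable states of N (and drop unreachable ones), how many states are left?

All states are reachable from the start state.
Initial partition by acceptance: {2,3,4} | {1,5}.
The partition is now stable with 2 blocks: {2,3,4} | {1,5}.

2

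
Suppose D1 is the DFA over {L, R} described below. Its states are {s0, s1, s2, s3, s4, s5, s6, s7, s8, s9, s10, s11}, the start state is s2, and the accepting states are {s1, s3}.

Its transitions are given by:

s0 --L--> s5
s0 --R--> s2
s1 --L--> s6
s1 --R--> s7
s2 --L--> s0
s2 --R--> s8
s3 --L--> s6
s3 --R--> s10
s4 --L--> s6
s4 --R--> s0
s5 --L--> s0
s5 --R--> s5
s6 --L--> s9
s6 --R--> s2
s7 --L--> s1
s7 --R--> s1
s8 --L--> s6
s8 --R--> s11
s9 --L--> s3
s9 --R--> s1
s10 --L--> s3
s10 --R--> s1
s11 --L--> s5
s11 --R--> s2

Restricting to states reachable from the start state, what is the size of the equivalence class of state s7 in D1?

3

Reachable states from the start: {s0,s1,s2,s3,s5,s6,s7,s8,s9,s10,s11}. Unreachable: {s4} — drop them.
Initial partition by acceptance: {s1,s3} | {s0,s2,s5,s6,s7,s8,s9,s10,s11}.
Refine {s0,s2,s5,s6,s7,s8,s9,s10,s11} on symbol L: members go to different blocks, giving {s0,s2,s5,s6,s8,s11} and {s7,s9,s10}.
On input L, block {s0,s2,s5,s6,s8,s11} splits into {s0,s2,s5,s8,s11} and {s6}.
On input L, block {s0,s2,s5,s8,s11} splits into {s0,s2,s5,s11} and {s8}.
On input R, block {s0,s2,s5,s11} splits into {s0,s5,s11} and {s2}.
Refine {s0,s5,s11} on symbol R: members go to different blocks, giving {s0,s11} and {s5}.
Stable partition: {s1,s3} | {s0,s11} | {s7,s9,s10} | {s6} | {s8} | {s2} | {s5} — 7 equivalence classes.
The equivalence class containing s7 is {s7,s9,s10}, of size 3.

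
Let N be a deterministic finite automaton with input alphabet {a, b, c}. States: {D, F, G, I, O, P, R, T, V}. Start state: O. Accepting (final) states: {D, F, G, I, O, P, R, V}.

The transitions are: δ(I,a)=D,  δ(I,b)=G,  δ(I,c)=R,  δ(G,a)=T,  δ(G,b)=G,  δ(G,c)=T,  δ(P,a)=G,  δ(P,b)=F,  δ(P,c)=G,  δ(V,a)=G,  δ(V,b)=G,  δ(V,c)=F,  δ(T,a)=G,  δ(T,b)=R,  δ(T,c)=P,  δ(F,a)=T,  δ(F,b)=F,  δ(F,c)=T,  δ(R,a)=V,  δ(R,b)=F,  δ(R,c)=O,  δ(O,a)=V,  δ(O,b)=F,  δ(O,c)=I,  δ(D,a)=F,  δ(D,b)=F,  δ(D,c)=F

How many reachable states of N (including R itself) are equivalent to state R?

Start with accepting vs non-accepting: {D,F,G,I,O,P,R,V} | {T}.
Split {D,F,G,I,O,P,R,V} by δ(·,a) → {D,I,O,P,R,V} and {F,G}.
On input a, block {D,I,O,P,R,V} splits into {I,O,R} and {D,P,V}.
No further refinement is possible. Final partition (4 blocks): {I,O,R} | {T} | {F,G} | {D,P,V}.
State R belongs to the block {I,O,R}, which has 3 states.

3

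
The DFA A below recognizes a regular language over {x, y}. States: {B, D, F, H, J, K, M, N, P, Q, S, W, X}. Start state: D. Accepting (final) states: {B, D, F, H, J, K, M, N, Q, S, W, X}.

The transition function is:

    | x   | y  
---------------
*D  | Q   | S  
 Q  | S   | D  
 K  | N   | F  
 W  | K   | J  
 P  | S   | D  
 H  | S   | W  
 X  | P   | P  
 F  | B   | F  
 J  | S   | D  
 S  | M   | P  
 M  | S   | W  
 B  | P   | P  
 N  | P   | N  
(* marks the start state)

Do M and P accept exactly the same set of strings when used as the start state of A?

First remove the unreachable states {H,X}; 11 states remain.
Initial partition by acceptance: {B,D,F,J,K,M,N,Q,S,W} | {P}.
On input x, block {B,D,F,J,K,M,N,Q,S,W} splits into {D,F,J,K,M,Q,S,W} and {B,N}.
Refine {D,F,J,K,M,Q,S,W} on symbol x: members go to different blocks, giving {D,J,M,Q,S,W} and {F,K}.
On input x, block {D,J,M,Q,S,W} splits into {D,J,M,Q,S} and {W}.
On input y, block {D,J,M,Q,S} splits into {D,J,Q} and {M} and {S}.
Refine {D,J,Q} on symbol x: members go to different blocks, giving {J,Q} and {D}.
Refine {B,N} on symbol y: members go to different blocks, giving {B} and {N}.
Split {F,K} by δ(·,x) → {F} and {K}.
Stable partition: {J,Q} | {P} | {B} | {F} | {W} | {M} | {S} | {D} | {N} | {K} — 10 equivalence classes.
M and P end up in different blocks, so they are distinguishable. For instance, the string 'ε' is accepted from only M.

No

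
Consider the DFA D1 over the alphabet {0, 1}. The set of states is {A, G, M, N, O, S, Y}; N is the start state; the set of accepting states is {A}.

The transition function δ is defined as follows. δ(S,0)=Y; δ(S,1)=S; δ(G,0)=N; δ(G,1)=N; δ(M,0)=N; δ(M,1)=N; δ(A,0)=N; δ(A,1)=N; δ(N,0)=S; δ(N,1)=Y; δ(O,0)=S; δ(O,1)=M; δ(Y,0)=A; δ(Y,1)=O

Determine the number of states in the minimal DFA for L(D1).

States {G} cannot be reached from the start state, so discard them.
Start with accepting vs non-accepting: {A} | {M,N,O,S,Y}.
On input 0, block {M,N,O,S,Y} splits into {M,N,O,S} and {Y}.
Split {M,N,O,S} by δ(·,0) → {M,N,O} and {S}.
Split {M,N,O} by δ(·,0) → {N,O} and {M}.
Split {N,O} by δ(·,1) → {O} and {N}.
No further refinement is possible. Final partition (6 blocks): {A} | {O} | {Y} | {S} | {M} | {N}.

6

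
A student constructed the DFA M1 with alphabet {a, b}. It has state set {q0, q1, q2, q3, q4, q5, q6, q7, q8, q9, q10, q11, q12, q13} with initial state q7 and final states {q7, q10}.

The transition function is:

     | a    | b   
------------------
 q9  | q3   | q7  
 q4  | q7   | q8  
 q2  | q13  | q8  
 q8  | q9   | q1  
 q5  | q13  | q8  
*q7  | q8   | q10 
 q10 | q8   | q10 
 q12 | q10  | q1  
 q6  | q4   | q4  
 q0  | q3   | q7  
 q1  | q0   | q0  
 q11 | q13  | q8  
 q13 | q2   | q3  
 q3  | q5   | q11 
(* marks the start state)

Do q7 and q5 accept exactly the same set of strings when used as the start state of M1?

No

First remove the unreachable states {q4,q6,q12}; 11 states remain.
Initial partition by acceptance: {q7,q10} | {q0,q1,q2,q3,q5,q8,q9,q11,q13}.
Refine {q0,q1,q2,q3,q5,q8,q9,q11,q13} on symbol b: members go to different blocks, giving {q1,q2,q3,q5,q8,q11,q13} and {q0,q9}.
Split {q1,q2,q3,q5,q8,q11,q13} by δ(·,a) → {q2,q3,q5,q11,q13} and {q1,q8}.
On input b, block {q2,q3,q5,q11,q13} splits into {q2,q5,q11} and {q3,q13}.
Split {q1,q8} by δ(·,b) → {q1} and {q8}.
Refine {q3,q13} on symbol b: members go to different blocks, giving {q3} and {q13}.
No further refinement is possible. Final partition (7 blocks): {q7,q10} | {q2,q5,q11} | {q0,q9} | {q1} | {q3} | {q8} | {q13}.
q7 and q5 end up in different blocks, so they are distinguishable. For instance, the string 'ε' is accepted from only q7.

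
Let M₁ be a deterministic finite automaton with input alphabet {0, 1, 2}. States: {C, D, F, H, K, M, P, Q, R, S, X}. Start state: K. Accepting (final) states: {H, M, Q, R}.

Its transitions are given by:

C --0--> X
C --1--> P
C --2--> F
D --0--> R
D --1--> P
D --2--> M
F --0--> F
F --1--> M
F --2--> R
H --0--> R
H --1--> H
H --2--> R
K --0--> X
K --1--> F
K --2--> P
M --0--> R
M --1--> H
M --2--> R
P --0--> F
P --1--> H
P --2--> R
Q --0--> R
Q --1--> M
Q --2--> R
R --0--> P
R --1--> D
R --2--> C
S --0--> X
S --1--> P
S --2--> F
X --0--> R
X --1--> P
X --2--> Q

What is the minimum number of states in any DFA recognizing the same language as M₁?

States {S} cannot be reached from the start state, so discard them.
Initial partition by acceptance: {H,M,Q,R} | {C,D,F,K,P,X}.
Split {H,M,Q,R} by δ(·,0) → {H,M,Q} and {R}.
Split {C,D,F,K,P,X} by δ(·,0) → {C,F,K,P} and {D,X}.
Split {C,F,K,P} by δ(·,0) → {F,P} and {C,K}.
The partition is now stable with 5 blocks: {H,M,Q} | {F,P} | {R} | {D,X} | {C,K}.

5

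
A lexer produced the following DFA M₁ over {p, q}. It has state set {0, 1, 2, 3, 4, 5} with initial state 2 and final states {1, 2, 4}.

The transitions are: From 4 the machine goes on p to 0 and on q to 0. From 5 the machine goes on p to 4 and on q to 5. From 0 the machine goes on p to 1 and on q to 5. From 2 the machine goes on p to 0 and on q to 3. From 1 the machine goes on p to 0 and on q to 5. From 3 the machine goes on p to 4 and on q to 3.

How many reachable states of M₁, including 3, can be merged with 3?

3

Every state is reachable, so we keep all 6.
Initial partition by acceptance: {1,2,4} | {0,3,5}.
Stable partition: {1,2,4} | {0,3,5} — 2 equivalence classes.
The equivalence class containing 3 is {0,3,5}, of size 3.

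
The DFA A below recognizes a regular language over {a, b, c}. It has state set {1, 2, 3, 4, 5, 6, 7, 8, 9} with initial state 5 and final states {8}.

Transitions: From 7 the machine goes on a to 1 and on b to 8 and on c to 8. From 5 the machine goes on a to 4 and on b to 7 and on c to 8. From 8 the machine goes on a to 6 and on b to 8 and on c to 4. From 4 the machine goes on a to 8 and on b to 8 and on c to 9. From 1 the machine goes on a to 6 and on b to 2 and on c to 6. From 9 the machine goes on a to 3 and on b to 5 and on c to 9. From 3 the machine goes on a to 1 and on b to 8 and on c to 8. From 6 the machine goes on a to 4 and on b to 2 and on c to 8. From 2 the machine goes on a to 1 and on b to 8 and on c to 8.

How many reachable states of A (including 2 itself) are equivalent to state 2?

All states are reachable from the start state.
P0 = {8} | {1,2,3,4,5,6,7,9}.
Split {1,2,3,4,5,6,7,9} by δ(·,a) → {1,2,3,5,6,7,9} and {4}.
Refine {1,2,3,5,6,7,9} on symbol a: members go to different blocks, giving {1,2,3,7,9} and {5,6}.
On input a, block {1,2,3,7,9} splits into {2,3,7,9} and {1}.
On input a, block {2,3,7,9} splits into {2,3,7} and {9}.
The partition is now stable with 6 blocks: {8} | {2,3,7} | {4} | {5,6} | {1} | {9}.
State 2 belongs to the block {2,3,7}, which has 3 states.

3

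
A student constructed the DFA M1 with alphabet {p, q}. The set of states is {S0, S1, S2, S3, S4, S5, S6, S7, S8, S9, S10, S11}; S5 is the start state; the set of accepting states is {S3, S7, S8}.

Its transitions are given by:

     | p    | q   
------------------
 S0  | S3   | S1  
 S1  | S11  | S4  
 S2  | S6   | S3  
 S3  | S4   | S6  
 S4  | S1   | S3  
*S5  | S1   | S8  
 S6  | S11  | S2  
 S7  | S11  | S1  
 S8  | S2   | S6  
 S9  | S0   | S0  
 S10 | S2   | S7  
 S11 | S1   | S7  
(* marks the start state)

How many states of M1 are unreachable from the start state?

3

Starting at S5 and following transitions, the reachable set is {S1, S2, S3, S4, S5, S6, S7, S8, S11}. That leaves S0, S9, S10 unreachable — 3 in total.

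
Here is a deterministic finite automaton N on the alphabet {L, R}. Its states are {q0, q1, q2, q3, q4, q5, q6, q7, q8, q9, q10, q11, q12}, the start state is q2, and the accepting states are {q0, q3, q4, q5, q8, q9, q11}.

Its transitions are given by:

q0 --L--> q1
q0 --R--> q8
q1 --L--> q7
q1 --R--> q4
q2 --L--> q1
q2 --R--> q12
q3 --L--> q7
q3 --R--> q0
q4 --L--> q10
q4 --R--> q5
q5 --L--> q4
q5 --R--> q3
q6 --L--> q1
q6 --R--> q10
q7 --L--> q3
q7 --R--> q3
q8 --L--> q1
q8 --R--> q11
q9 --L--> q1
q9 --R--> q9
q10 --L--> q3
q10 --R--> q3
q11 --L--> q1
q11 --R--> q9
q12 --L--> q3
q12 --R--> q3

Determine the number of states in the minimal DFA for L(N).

7

Reachable states from the start: {q0,q1,q2,q3,q4,q5,q7,q8,q9,q10,q11,q12}. Unreachable: {q6} — drop them.
Start with accepting vs non-accepting: {q0,q3,q4,q5,q8,q9,q11} | {q1,q2,q7,q10,q12}.
On input L, block {q0,q3,q4,q5,q8,q9,q11} splits into {q0,q3,q4,q8,q9,q11} and {q5}.
Refine {q0,q3,q4,q8,q9,q11} on symbol R: members go to different blocks, giving {q0,q3,q8,q9,q11} and {q4}.
On input L, block {q1,q2,q7,q10,q12} splits into {q7,q10,q12} and {q1,q2}.
Split {q0,q3,q8,q9,q11} by δ(·,L) → {q0,q8,q9,q11} and {q3}.
On input L, block {q1,q2} splits into {q1} and {q2}.
The partition is now stable with 7 blocks: {q0,q8,q9,q11} | {q7,q10,q12} | {q5} | {q4} | {q1} | {q3} | {q2}.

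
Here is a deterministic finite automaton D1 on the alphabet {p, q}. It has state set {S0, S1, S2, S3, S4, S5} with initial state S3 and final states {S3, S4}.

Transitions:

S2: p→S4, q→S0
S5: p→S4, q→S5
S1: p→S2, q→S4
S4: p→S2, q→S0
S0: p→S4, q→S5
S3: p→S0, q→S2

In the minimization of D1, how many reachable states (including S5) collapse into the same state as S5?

3

Reachable states from the start: {S0,S2,S3,S4,S5}. Unreachable: {S1} — drop them.
P0 = {S3,S4} | {S0,S2,S5}.
The partition is now stable with 2 blocks: {S3,S4} | {S0,S2,S5}.
The equivalence class containing S5 is {S0,S2,S5}, of size 3.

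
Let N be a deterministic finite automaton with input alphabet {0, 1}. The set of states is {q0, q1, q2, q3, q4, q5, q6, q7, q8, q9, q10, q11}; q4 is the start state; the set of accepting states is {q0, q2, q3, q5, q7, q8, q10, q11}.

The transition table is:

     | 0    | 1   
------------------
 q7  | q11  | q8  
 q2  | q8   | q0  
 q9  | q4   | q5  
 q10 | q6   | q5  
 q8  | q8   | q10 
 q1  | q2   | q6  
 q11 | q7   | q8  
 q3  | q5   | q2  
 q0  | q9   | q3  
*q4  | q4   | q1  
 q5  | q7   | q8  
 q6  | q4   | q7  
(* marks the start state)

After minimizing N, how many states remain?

6

Every state is reachable, so we keep all 12.
Initial partition by acceptance: {q0,q2,q3,q5,q7,q8,q10,q11} | {q1,q4,q6,q9}.
On input 0, block {q0,q2,q3,q5,q7,q8,q10,q11} splits into {q2,q3,q5,q7,q8,q11} and {q0,q10}.
On input 1, block {q2,q3,q5,q7,q8,q11} splits into {q3,q5,q7,q11} and {q2,q8}.
Refine {q1,q4,q6,q9} on symbol 0: members go to different blocks, giving {q4,q6,q9} and {q1}.
Refine {q4,q6,q9} on symbol 1: members go to different blocks, giving {q6,q9} and {q4}.
The partition is now stable with 6 blocks: {q3,q5,q7,q11} | {q6,q9} | {q0,q10} | {q2,q8} | {q1} | {q4}.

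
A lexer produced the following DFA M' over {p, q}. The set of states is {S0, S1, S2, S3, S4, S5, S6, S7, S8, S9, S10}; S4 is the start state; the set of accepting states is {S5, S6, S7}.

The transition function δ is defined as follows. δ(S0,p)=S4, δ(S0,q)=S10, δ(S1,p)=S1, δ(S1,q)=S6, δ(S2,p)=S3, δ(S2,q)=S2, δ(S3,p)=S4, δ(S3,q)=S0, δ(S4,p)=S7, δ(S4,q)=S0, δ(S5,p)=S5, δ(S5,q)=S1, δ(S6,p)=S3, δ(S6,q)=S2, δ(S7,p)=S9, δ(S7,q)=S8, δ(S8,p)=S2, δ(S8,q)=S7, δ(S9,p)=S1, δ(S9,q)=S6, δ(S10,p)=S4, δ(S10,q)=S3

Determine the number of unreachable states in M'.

1

No path from S4 leads to S5; the other 10 states are all reachable.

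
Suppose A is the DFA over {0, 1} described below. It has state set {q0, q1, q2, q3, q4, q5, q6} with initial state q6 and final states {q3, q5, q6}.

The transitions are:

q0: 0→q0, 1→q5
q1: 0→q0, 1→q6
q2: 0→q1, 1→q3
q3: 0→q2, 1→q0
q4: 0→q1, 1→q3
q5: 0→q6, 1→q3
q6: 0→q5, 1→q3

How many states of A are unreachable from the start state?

BFS from q6 reaches {q0, q1, q2, q3, q5, q6}; the 1 state(s) q4 are never visited.

1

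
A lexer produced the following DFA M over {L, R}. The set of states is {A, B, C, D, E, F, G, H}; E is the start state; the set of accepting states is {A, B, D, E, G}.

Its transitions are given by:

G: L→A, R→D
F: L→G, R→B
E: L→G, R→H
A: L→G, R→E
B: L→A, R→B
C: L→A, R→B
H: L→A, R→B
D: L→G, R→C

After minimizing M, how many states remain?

4

States {F} cannot be reached from the start state, so discard them.
Initial partition by acceptance: {A,B,D,E,G} | {C,H}.
Refine {A,B,D,E,G} on symbol R: members go to different blocks, giving {A,B,G} and {D,E}.
On input R, block {A,B,G} splits into {A,G} and {B}.
Stable partition: {A,G} | {C,H} | {D,E} | {B} — 4 equivalence classes.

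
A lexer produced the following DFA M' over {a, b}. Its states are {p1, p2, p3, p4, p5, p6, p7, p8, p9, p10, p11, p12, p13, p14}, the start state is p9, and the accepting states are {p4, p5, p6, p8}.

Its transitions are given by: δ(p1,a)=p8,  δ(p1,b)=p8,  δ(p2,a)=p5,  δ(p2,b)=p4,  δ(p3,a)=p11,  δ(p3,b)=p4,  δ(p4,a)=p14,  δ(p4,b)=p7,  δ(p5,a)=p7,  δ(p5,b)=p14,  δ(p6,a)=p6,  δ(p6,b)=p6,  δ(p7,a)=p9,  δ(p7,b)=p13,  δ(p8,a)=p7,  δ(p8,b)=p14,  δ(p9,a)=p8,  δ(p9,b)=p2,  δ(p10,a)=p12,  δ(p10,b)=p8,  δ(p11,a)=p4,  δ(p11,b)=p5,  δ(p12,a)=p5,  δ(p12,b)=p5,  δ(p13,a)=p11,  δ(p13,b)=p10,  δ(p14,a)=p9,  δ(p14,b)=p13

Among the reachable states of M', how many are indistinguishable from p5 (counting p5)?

Reachable states from the start: {p2,p4,p5,p7,p8,p9,p10,p11,p12,p13,p14}. Unreachable: {p1,p3,p6} — drop them.
P0 = {p4,p5,p8} | {p2,p7,p9,p10,p11,p12,p13,p14}.
Split {p2,p7,p9,p10,p11,p12,p13,p14} by δ(·,a) → {p2,p9,p11,p12} and {p7,p10,p13,p14}.
Split {p2,p9,p11,p12} by δ(·,b) → {p2,p11,p12} and {p9}.
On input a, block {p7,p10,p13,p14} splits into {p7,p14} and {p10,p13}.
On input b, block {p10,p13} splits into {p10} and {p13}.
No further refinement is possible. Final partition (6 blocks): {p4,p5,p8} | {p2,p11,p12} | {p7,p14} | {p9} | {p10} | {p13}.
State p5 belongs to the block {p4,p5,p8}, which has 3 states.

3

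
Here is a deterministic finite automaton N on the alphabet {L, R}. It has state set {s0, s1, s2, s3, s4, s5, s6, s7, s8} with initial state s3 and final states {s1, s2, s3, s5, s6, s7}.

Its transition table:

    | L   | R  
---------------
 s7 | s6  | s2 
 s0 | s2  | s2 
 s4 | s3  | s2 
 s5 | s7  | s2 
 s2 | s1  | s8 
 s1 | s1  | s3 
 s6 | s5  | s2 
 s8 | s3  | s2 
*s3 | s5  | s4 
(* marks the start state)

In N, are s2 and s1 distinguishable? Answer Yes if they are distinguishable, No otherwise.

Reachable states from the start: {s1,s2,s3,s4,s5,s6,s7,s8}. Unreachable: {s0} — drop them.
Initial partition by acceptance: {s1,s2,s3,s5,s6,s7} | {s4,s8}.
Split {s1,s2,s3,s5,s6,s7} by δ(·,R) → {s1,s5,s6,s7} and {s2,s3}.
No further refinement is possible. Final partition (3 blocks): {s1,s5,s6,s7} | {s4,s8} | {s2,s3}.
s2 and s1 end up in different blocks, so they are distinguishable. For instance, the string 'R' is accepted from only s1.

Yes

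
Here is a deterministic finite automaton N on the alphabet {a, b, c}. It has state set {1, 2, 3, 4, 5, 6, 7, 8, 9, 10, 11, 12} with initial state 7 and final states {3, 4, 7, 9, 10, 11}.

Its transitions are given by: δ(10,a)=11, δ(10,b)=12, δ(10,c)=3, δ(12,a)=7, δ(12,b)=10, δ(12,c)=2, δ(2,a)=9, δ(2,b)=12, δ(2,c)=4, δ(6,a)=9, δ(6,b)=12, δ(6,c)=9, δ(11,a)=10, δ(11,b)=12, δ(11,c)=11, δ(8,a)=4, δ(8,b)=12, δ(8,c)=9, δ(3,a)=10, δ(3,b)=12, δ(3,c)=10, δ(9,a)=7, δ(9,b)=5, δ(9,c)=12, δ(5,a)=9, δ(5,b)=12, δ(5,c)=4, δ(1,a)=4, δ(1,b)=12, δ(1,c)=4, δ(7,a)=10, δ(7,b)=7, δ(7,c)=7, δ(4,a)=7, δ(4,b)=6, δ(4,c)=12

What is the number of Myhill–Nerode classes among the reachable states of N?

5

States {1,8} cannot be reached from the start state, so discard them.
Start with accepting vs non-accepting: {3,4,7,9,10,11} | {2,5,6,12}.
Refine {3,4,7,9,10,11} on symbol b: members go to different blocks, giving {3,4,9,10,11} and {7}.
Split {3,4,9,10,11} by δ(·,a) → {3,10,11} and {4,9}.
Refine {2,5,6,12} on symbol a: members go to different blocks, giving {2,5,6} and {12}.
No further refinement is possible. Final partition (5 blocks): {3,10,11} | {2,5,6} | {7} | {4,9} | {12}.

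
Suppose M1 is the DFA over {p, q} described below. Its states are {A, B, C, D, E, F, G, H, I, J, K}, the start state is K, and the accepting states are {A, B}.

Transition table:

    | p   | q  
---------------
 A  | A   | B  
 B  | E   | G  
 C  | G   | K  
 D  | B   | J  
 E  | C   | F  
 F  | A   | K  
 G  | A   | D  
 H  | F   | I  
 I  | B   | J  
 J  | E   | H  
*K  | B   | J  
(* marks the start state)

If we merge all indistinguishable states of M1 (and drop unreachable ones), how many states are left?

7

Start with accepting vs non-accepting: {A,B} | {C,D,E,F,G,H,I,J,K}.
Split {A,B} by δ(·,p) → {A} and {B}.
On input p, block {C,D,E,F,G,H,I,J,K} splits into {C,E,H,J} and {D,I,K} and {F,G}.
Split {C,E,H,J} by δ(·,p) → {C,H} and {E,J}.
Refine {E,J} on symbol p: members go to different blocks, giving {E} and {J}.
The partition is now stable with 7 blocks: {A} | {C,H} | {B} | {D,I,K} | {F,G} | {E} | {J}.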